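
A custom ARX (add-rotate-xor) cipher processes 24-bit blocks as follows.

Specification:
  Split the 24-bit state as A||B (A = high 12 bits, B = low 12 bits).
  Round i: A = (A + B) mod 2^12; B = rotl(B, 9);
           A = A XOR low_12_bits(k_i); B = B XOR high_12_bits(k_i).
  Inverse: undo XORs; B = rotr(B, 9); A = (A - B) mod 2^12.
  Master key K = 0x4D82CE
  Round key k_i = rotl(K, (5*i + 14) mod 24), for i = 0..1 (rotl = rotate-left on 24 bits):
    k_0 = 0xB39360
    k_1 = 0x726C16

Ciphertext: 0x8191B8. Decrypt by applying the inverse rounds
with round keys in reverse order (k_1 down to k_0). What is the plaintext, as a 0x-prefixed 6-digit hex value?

s_0 = ciphertext = 0x8191B8
s_1 = InvRound(s_0, k_1) = 0xF1C4F3
s_2 = InvRound(s_1, k_0) = 0xE25E57

0xE25E57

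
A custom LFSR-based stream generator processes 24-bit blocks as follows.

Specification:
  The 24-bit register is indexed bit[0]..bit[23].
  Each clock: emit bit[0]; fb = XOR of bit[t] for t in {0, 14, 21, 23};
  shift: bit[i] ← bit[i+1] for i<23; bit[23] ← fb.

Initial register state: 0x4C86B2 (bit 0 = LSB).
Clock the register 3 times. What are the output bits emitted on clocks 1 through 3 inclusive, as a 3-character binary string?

reg_0 = 0x4C86B2
clock 1: out=0, reg = 0x264359
clock 2: out=1, reg = 0x9321AC
clock 3: out=0, reg = 0xC990D6

010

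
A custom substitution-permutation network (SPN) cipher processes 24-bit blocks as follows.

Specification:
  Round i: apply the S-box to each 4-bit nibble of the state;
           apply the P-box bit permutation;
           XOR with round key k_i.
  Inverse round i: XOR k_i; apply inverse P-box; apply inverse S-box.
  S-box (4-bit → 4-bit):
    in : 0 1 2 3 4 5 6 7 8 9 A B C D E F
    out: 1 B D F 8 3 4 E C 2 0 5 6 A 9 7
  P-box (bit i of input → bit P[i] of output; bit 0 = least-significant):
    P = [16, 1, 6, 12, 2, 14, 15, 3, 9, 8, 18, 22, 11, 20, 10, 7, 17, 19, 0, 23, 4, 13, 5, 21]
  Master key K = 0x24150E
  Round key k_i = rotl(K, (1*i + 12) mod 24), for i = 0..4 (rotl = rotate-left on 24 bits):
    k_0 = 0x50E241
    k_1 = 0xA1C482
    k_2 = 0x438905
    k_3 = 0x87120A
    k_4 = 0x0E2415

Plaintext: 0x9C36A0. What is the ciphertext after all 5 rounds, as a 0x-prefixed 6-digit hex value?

0xD41D2A

s_0 = plaintext = 0x9C36A0
s_1 = Round(s_0, k_0) = 0x4DCEC0
s_2 = Round(s_1, k_1) = 0x580282
s_3 = Round(s_2, k_2) = 0x86335C
s_4 = Round(s_3, k_3) = 0xF35DED
s_5 = Round(s_4, k_4) = 0xD41D2A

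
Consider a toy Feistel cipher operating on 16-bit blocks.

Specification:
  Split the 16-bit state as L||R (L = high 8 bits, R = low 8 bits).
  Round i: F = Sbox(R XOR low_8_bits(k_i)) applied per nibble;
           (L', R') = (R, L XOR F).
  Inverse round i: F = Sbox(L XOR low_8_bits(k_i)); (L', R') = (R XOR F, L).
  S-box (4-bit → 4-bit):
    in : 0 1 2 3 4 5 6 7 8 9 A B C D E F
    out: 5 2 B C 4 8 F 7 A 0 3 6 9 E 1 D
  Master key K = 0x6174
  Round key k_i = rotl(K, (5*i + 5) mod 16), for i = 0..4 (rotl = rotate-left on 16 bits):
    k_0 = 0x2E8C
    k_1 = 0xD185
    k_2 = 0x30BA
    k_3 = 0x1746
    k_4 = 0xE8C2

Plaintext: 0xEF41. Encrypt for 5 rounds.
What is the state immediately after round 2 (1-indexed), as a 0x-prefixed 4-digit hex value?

s_0 = plaintext = 0xEF41
s_1 = Round(s_0, k_0) = 0x4171
s_2 = Round(s_1, k_1) = 0x7195
s_3 = Round(s_2, k_2) = 0x95CC
s_4 = Round(s_3, k_3) = 0xCC36
s_5 = Round(s_4, k_4) = 0x3618

0x7195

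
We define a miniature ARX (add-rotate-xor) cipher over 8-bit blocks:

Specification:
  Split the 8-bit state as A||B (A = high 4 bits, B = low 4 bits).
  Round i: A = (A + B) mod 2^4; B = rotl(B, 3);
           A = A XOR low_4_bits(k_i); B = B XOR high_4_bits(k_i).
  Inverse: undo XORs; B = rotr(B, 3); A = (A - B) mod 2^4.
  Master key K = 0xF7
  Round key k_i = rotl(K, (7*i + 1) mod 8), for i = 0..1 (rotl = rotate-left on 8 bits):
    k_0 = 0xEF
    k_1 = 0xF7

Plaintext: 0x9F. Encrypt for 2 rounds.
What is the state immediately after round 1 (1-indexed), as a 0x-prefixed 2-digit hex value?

0x71

s_0 = plaintext = 0x9F
s_1 = Round(s_0, k_0) = 0x71
s_2 = Round(s_1, k_1) = 0xF7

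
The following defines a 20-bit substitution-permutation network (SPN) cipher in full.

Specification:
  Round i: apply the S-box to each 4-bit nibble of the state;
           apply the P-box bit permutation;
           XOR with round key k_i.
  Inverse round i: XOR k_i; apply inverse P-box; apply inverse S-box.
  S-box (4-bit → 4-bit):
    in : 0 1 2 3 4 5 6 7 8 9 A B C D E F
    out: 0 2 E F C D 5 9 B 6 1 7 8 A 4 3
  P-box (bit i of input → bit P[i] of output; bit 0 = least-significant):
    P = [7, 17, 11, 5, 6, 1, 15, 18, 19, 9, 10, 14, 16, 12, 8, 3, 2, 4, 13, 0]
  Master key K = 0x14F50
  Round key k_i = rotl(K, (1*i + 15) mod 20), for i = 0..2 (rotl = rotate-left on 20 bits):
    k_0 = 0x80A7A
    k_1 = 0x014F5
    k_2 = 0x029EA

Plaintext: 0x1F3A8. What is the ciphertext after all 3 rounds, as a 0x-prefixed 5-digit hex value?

0xDCD65

s_0 = plaintext = 0x1F3A8
s_1 = Round(s_0, k_0) = 0x35C8A
s_2 = Round(s_1, k_1) = 0x5752A
s_3 = Round(s_2, k_2) = 0xDCD65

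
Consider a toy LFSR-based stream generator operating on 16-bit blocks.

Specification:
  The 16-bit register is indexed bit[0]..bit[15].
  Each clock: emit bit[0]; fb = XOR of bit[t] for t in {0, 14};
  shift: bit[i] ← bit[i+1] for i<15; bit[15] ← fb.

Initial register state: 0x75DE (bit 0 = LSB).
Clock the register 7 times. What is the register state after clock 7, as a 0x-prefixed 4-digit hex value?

0x26EB

reg_0 = 0x75DE
clock 1: out=0, reg = 0xBAEF
clock 2: out=1, reg = 0xDD77
clock 3: out=1, reg = 0x6EBB
clock 4: out=1, reg = 0x375D
clock 5: out=1, reg = 0x9BAE
clock 6: out=0, reg = 0x4DD7
clock 7: out=1, reg = 0x26EB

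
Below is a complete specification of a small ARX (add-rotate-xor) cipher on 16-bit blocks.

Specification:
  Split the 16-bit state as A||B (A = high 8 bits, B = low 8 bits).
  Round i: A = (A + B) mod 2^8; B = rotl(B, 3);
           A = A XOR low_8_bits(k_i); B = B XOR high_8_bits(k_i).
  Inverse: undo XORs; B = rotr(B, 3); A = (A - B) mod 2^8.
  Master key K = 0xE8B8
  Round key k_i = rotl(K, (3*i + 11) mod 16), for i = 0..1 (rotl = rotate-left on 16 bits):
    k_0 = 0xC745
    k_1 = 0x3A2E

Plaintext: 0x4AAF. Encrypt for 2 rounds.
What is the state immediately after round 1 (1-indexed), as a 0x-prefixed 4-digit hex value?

s_0 = plaintext = 0x4AAF
s_1 = Round(s_0, k_0) = 0xBCBA
s_2 = Round(s_1, k_1) = 0x58EF

0xBCBA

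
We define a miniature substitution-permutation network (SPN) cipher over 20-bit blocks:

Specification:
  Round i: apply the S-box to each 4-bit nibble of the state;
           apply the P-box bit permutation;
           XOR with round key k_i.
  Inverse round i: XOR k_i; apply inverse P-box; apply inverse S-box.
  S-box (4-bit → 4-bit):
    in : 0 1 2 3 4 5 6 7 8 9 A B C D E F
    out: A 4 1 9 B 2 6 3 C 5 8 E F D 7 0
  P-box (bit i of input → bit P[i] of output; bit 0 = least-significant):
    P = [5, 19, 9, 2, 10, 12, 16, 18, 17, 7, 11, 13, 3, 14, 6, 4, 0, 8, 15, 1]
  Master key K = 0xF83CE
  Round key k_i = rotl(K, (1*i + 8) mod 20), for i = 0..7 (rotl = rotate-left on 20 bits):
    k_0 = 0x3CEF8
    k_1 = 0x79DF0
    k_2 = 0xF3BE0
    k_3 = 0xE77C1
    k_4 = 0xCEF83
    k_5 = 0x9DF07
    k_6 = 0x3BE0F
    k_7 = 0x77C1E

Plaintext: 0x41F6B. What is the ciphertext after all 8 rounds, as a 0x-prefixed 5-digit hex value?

0x9F684

s_0 = plaintext = 0x41F6B
s_1 = Round(s_0, k_0) = 0xADDBF
s_2 = Round(s_1, k_1) = 0x0A5AA
s_3 = Round(s_2, k_2) = 0xB3A76
s_4 = Round(s_3, k_3) = 0x6C0DB
s_5 = Round(s_4, k_4) = 0x1085F
s_6 = Round(s_5, k_5) = 0x92717
s_7 = Round(s_6, k_6) = 0x83EA6
s_8 = Round(s_7, k_7) = 0x9F684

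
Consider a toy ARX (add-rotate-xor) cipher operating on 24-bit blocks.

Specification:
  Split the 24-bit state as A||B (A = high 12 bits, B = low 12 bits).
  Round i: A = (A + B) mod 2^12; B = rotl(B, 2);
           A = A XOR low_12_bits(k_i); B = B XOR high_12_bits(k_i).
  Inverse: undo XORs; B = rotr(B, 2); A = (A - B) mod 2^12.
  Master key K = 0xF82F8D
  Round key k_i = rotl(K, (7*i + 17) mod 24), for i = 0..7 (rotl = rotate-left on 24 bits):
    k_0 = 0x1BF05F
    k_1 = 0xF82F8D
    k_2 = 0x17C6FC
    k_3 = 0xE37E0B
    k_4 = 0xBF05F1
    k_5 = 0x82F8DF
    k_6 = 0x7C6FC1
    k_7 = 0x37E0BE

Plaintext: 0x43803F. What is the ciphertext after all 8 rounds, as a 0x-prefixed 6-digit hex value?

s_0 = plaintext = 0x43803F
s_1 = Round(s_0, k_0) = 0x428143
s_2 = Round(s_1, k_1) = 0xAE6A8E
s_3 = Round(s_2, k_2) = 0x388B46
s_4 = Round(s_3, k_3) = 0x0C532D
s_5 = Round(s_4, k_4) = 0x603744
s_6 = Round(s_5, k_5) = 0x59853E
s_7 = Round(s_6, k_6) = 0x51733F
s_8 = Round(s_7, k_7) = 0x8E8F82

0x8E8F82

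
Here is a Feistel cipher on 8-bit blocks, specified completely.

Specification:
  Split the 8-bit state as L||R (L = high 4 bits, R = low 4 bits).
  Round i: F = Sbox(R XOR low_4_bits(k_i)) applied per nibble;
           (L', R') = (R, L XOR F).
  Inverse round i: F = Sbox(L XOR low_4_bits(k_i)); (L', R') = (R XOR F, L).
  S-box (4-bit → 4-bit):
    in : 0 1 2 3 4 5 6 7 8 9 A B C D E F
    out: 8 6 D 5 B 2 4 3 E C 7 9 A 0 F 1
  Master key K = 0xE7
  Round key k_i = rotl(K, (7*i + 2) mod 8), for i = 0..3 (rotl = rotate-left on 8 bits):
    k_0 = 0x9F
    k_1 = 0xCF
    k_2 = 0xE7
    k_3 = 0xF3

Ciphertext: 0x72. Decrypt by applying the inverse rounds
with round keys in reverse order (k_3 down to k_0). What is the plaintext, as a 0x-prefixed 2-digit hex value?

0xAA

s_0 = ciphertext = 0x72
s_1 = InvRound(s_0, k_3) = 0x97
s_2 = InvRound(s_1, k_2) = 0x89
s_3 = InvRound(s_2, k_1) = 0xA8
s_4 = InvRound(s_3, k_0) = 0xAA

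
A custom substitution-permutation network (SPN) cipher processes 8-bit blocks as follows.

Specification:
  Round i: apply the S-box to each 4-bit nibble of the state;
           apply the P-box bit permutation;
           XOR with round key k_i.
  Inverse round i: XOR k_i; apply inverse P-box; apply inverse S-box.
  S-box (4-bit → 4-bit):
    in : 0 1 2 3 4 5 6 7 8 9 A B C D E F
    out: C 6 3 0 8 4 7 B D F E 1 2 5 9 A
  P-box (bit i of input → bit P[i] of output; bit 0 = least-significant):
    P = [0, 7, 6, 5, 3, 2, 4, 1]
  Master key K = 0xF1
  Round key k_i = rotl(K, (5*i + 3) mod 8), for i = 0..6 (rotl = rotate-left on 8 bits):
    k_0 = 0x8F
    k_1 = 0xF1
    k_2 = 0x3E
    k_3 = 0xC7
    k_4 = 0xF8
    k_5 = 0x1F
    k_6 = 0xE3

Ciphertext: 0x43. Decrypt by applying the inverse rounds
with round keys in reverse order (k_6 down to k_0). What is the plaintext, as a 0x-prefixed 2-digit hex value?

s_0 = ciphertext = 0x43
s_1 = InvRound(s_0, k_6) = 0x3F
s_2 = InvRound(s_1, k_5) = 0x34
s_3 = InvRound(s_2, k_4) = 0x21
s_4 = InvRound(s_3, k_3) = 0xFA
s_5 = InvRound(s_4, k_2) = 0xC1
s_6 = InvRound(s_5, k_1) = 0x54
s_7 = InvRound(s_6, k_0) = 0x86

0x86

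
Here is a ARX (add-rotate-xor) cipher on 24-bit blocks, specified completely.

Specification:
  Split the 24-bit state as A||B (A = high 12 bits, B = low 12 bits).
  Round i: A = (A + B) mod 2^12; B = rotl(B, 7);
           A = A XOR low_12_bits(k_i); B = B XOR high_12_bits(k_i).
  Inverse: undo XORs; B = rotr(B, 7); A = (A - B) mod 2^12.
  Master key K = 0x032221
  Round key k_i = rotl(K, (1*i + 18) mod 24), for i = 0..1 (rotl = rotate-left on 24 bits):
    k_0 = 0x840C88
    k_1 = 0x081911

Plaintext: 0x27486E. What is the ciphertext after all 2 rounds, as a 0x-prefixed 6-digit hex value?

0xC7C179

s_0 = plaintext = 0x27486E
s_1 = Round(s_0, k_0) = 0x66AF03
s_2 = Round(s_1, k_1) = 0xC7C179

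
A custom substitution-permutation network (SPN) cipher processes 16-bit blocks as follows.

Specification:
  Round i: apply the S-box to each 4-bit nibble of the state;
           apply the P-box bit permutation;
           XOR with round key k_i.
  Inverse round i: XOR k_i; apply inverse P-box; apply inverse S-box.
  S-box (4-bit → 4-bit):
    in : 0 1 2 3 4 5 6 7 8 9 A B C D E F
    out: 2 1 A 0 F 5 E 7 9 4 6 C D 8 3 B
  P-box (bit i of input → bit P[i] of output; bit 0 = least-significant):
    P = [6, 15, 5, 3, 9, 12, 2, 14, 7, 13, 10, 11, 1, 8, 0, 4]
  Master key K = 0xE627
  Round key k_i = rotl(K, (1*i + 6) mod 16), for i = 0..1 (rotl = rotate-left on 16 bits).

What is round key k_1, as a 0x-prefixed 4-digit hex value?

K = 0xE627
k_0 = rotl(K, (1*0+6) mod 16) = rotl(K, 6) = 0x89F9
k_1 = rotl(K, (1*1+6) mod 16) = rotl(K, 7) = 0x13F3

0x13F3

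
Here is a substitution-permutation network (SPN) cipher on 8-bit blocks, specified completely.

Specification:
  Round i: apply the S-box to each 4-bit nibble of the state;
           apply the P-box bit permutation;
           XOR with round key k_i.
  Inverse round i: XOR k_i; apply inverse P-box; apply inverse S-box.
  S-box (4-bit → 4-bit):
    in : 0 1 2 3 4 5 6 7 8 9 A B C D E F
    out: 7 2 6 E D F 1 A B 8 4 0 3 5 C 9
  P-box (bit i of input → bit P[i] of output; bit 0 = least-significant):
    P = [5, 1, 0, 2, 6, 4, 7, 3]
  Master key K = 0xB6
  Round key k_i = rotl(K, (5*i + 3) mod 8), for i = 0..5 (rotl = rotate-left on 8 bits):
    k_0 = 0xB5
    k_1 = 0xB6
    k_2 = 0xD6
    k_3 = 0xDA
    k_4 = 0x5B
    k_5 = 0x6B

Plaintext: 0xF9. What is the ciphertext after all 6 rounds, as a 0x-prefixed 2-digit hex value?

0xF4

s_0 = plaintext = 0xF9
s_1 = Round(s_0, k_0) = 0xF9
s_2 = Round(s_1, k_1) = 0xFA
s_3 = Round(s_2, k_2) = 0x9F
s_4 = Round(s_3, k_3) = 0xF6
s_5 = Round(s_4, k_4) = 0x33
s_6 = Round(s_5, k_5) = 0xF4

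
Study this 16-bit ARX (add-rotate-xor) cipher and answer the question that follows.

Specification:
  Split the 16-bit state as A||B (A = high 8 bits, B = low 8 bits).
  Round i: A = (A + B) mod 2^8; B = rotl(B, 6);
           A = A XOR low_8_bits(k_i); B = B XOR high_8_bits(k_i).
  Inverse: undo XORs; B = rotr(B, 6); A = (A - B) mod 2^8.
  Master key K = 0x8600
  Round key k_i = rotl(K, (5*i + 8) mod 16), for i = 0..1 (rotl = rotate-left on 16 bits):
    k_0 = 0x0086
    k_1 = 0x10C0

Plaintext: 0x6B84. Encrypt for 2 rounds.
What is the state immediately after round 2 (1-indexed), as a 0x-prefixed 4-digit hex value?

0x4A58

s_0 = plaintext = 0x6B84
s_1 = Round(s_0, k_0) = 0x6921
s_2 = Round(s_1, k_1) = 0x4A58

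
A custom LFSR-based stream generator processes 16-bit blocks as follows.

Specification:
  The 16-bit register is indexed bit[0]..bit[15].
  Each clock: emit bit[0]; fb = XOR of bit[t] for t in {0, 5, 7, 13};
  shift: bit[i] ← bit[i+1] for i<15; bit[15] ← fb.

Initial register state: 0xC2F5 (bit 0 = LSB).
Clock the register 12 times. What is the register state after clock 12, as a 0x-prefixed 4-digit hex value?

reg_0 = 0xC2F5
clock 1: out=1, reg = 0xE17A
clock 2: out=0, reg = 0x70BD
clock 3: out=1, reg = 0x385E
clock 4: out=0, reg = 0x9C2F
clock 5: out=1, reg = 0x4E17
clock 6: out=1, reg = 0xA70B
clock 7: out=1, reg = 0x5385
clock 8: out=1, reg = 0x29C2
clock 9: out=0, reg = 0x14E1
clock 10: out=1, reg = 0x8A70
clock 11: out=0, reg = 0xC538
clock 12: out=0, reg = 0xE29C

0xE29C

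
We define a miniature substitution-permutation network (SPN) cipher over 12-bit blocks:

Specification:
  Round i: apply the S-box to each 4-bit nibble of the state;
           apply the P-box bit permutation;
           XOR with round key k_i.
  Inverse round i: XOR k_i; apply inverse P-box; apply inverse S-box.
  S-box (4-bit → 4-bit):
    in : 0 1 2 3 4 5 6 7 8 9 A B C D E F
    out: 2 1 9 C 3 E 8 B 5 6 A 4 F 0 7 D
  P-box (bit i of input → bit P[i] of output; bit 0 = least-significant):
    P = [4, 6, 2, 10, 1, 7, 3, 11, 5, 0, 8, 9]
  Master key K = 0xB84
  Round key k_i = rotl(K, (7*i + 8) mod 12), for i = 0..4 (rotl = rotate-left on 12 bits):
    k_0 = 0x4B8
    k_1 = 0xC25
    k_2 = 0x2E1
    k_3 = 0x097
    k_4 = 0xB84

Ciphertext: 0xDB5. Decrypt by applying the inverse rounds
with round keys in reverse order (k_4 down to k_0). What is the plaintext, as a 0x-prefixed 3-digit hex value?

s_0 = ciphertext = 0xDB5
s_1 = InvRound(s_0, k_4) = 0x7D2
s_2 = InvRound(s_1, k_3) = 0x5D5
s_3 = InvRound(s_2, k_2) = 0xFDF
s_4 = InvRound(s_3, k_1) = 0xFE4
s_5 = InvRound(s_4, k_0) = 0x33E

0x33E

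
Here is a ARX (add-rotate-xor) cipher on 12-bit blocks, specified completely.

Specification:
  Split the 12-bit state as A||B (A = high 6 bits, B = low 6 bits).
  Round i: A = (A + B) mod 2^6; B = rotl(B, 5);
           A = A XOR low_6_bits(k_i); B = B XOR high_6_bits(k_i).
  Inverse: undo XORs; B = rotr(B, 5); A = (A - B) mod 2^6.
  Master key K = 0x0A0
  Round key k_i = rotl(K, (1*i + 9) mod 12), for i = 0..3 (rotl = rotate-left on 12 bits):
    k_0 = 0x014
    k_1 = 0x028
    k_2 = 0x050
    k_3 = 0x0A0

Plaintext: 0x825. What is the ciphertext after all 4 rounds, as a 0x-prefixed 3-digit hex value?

s_0 = plaintext = 0x825
s_1 = Round(s_0, k_0) = 0x472
s_2 = Round(s_1, k_1) = 0xAD9
s_3 = Round(s_2, k_2) = 0x52D
s_4 = Round(s_3, k_3) = 0x874

0x874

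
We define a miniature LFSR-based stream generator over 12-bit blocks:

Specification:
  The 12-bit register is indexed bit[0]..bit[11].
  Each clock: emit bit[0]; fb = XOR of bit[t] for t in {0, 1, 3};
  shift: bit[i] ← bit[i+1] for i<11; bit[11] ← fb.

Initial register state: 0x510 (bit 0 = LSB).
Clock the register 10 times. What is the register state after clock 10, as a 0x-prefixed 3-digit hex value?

0xCE9

reg_0 = 0x510
clock 1: out=0, reg = 0x288
clock 2: out=0, reg = 0x944
clock 3: out=0, reg = 0x4A2
clock 4: out=0, reg = 0xA51
clock 5: out=1, reg = 0xD28
clock 6: out=0, reg = 0xE94
clock 7: out=0, reg = 0x74A
clock 8: out=0, reg = 0x3A5
clock 9: out=1, reg = 0x9D2
clock 10: out=0, reg = 0xCE9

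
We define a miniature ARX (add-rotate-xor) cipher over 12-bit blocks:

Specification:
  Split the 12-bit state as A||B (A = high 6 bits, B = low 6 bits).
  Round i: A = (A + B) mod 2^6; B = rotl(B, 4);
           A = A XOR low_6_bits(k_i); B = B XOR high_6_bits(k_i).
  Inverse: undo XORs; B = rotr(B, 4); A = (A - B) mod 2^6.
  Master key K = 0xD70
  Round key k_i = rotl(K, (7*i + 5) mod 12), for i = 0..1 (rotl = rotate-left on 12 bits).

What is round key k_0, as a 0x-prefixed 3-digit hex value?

K = 0xD70
k_0 = rotl(K, (7*0+5) mod 12) = rotl(K, 5) = 0xE1A

0xE1A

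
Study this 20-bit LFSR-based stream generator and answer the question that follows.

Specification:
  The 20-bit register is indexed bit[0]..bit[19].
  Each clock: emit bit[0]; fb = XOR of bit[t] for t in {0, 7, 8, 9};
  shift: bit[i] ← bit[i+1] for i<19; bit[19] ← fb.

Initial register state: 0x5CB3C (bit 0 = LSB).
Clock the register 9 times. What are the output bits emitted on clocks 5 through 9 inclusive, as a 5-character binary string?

11001

reg_0 = 0x5CB3C
clock 1: out=0, reg = 0x2E59E
clock 2: out=0, reg = 0x172CF
clock 3: out=1, reg = 0x8B967
clock 4: out=1, reg = 0x45CB3
clock 5: out=1, reg = 0x22E59
clock 6: out=1, reg = 0x1172C
clock 7: out=0, reg = 0x08B96
clock 8: out=0, reg = 0x845CB
clock 9: out=1, reg = 0xC22E5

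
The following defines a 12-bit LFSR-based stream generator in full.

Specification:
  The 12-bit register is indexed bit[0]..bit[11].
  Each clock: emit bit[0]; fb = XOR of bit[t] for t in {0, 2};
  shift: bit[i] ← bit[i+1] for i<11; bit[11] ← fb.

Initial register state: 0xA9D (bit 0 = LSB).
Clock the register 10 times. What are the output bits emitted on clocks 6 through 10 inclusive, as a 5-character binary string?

reg_0 = 0xA9D
clock 1: out=1, reg = 0x54E
clock 2: out=0, reg = 0xAA7
clock 3: out=1, reg = 0x553
clock 4: out=1, reg = 0xAA9
clock 5: out=1, reg = 0xD54
clock 6: out=0, reg = 0xEAA
clock 7: out=0, reg = 0x755
clock 8: out=1, reg = 0x3AA
clock 9: out=0, reg = 0x1D5
clock 10: out=1, reg = 0x0EA

00101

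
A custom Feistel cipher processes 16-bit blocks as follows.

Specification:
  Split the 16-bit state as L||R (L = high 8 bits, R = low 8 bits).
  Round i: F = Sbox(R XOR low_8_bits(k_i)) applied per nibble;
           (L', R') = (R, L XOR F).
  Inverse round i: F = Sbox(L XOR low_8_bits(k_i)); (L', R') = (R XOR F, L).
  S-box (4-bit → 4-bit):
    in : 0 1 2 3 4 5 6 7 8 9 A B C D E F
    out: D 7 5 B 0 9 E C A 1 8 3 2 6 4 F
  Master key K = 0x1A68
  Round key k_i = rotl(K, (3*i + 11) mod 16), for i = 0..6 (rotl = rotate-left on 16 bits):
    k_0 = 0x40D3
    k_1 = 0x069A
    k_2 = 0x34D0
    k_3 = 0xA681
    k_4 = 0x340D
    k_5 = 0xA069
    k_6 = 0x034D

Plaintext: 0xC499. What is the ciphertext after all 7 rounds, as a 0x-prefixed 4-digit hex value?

0xCF93

s_0 = plaintext = 0xC499
s_1 = Round(s_0, k_0) = 0x99CC
s_2 = Round(s_1, k_1) = 0xCC07
s_3 = Round(s_2, k_2) = 0x07A0
s_4 = Round(s_3, k_3) = 0xA050
s_5 = Round(s_4, k_4) = 0x5036
s_6 = Round(s_5, k_5) = 0x36CF
s_7 = Round(s_6, k_6) = 0xCF93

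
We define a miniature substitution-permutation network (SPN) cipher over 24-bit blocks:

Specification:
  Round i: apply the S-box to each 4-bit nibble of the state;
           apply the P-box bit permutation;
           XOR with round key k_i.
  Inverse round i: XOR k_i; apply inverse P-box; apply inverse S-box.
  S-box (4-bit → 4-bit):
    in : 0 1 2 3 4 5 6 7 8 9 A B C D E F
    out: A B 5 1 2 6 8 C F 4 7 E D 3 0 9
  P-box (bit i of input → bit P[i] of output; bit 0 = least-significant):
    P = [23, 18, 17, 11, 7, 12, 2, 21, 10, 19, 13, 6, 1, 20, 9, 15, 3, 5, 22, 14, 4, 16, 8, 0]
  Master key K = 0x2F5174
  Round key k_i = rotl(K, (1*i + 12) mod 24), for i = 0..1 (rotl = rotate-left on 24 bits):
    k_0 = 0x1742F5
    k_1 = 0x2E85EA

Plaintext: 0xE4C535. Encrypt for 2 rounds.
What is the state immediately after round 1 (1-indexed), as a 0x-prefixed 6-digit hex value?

0x19E057

s_0 = plaintext = 0xE4C535
s_1 = Round(s_0, k_0) = 0x19E057
s_2 = Round(s_1, k_1) = 0x659DBF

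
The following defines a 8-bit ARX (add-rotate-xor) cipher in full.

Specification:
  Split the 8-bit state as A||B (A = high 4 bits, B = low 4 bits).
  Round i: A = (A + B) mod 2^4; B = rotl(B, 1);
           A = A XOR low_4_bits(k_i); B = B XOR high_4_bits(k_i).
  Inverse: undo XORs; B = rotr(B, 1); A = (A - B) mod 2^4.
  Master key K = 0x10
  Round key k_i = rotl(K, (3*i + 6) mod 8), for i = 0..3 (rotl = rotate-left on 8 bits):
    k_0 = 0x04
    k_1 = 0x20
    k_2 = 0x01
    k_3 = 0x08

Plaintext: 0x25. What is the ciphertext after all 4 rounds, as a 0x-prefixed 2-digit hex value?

0xBD

s_0 = plaintext = 0x25
s_1 = Round(s_0, k_0) = 0x3A
s_2 = Round(s_1, k_1) = 0xD7
s_3 = Round(s_2, k_2) = 0x5E
s_4 = Round(s_3, k_3) = 0xBD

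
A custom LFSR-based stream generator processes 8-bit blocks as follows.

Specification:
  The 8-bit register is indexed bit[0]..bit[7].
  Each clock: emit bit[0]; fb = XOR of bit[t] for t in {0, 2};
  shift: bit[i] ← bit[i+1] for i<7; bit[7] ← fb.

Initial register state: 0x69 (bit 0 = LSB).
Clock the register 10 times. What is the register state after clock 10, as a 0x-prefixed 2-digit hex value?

0xEC

reg_0 = 0x69
clock 1: out=1, reg = 0xB4
clock 2: out=0, reg = 0xDA
clock 3: out=0, reg = 0x6D
clock 4: out=1, reg = 0x36
clock 5: out=0, reg = 0x9B
clock 6: out=1, reg = 0xCD
clock 7: out=1, reg = 0x66
clock 8: out=0, reg = 0xB3
clock 9: out=1, reg = 0xD9
clock 10: out=1, reg = 0xEC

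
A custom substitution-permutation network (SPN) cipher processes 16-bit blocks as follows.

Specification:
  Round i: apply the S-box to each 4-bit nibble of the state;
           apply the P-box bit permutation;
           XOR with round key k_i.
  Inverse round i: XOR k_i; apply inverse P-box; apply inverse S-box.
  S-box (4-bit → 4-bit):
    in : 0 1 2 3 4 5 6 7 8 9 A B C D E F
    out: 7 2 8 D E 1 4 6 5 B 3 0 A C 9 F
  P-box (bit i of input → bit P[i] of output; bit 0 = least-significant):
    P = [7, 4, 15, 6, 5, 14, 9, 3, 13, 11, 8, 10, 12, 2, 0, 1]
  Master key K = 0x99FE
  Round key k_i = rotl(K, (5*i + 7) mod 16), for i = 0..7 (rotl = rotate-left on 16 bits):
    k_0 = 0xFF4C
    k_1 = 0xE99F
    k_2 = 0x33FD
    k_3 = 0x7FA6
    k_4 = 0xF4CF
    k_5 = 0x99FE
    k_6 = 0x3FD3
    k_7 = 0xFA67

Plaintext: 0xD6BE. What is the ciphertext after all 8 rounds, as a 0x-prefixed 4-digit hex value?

s_0 = plaintext = 0xD6BE
s_1 = Round(s_0, k_0) = 0xFE8F
s_2 = Round(s_1, k_1) = 0x5F68
s_3 = Round(s_2, k_2) = 0x8C7D
s_4 = Round(s_3, k_3) = 0xA1E7
s_5 = Round(s_4, k_4) = 0x6CF3
s_6 = Round(s_5, k_5) = 0x5717
s_7 = Round(s_6, k_6) = 0xE6C3
s_8 = Round(s_7, k_7) = 0x2BAD

0x2BAD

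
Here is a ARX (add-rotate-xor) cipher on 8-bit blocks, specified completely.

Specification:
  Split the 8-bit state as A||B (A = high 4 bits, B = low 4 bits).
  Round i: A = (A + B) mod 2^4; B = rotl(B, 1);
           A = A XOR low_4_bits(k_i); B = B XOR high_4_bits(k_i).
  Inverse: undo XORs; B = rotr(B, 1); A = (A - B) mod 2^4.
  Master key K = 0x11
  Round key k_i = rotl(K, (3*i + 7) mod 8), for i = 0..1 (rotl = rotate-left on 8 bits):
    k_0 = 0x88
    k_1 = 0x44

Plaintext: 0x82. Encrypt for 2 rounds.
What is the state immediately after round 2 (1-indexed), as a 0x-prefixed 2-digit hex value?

s_0 = plaintext = 0x82
s_1 = Round(s_0, k_0) = 0x2C
s_2 = Round(s_1, k_1) = 0xAD

0xAD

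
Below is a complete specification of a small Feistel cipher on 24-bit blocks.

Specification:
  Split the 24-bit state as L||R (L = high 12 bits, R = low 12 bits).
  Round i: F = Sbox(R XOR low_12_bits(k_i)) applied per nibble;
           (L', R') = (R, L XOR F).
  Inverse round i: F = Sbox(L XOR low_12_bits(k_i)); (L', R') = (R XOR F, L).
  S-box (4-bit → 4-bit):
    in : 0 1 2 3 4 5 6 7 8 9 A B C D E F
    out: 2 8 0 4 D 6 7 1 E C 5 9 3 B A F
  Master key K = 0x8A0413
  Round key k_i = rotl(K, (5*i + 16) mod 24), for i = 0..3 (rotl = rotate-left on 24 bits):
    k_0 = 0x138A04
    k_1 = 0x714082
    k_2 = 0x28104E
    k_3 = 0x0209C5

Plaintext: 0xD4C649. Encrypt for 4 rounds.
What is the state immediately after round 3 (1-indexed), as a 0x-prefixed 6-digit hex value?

0xCCFD7F

s_0 = plaintext = 0xD4C649
s_1 = Round(s_0, k_0) = 0x649E97
s_2 = Round(s_1, k_1) = 0xE97CCF
s_3 = Round(s_2, k_2) = 0xCCFD7F
s_4 = Round(s_3, k_3) = 0xD7F15A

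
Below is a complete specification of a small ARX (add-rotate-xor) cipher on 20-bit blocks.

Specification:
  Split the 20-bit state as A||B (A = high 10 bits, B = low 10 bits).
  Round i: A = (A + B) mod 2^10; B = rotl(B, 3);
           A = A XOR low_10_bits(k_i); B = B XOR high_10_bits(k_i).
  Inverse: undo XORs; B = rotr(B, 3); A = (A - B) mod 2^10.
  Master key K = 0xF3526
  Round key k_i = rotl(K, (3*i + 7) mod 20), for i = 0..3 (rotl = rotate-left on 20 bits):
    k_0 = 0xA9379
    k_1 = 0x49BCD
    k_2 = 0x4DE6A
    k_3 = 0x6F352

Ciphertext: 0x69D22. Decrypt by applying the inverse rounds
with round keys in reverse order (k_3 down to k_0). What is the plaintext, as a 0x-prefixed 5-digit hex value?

s_0 = ciphertext = 0x69D22
s_1 = InvRound(s_0, k_3) = 0xF8B13
s_2 = InvRound(s_1, k_2) = 0xD1244
s_3 = InvRound(s_2, k_1) = 0xC756C
s_4 = InvRound(s_3, k_0) = 0xFAC79

0xFAC79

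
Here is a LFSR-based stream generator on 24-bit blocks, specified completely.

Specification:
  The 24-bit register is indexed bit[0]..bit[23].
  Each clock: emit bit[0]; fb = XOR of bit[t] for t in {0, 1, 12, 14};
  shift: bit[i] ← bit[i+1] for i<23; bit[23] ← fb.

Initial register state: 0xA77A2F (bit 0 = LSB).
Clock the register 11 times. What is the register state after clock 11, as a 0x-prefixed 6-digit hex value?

reg_0 = 0xA77A2F
clock 1: out=1, reg = 0x53BD17
clock 2: out=1, reg = 0xA9DE8B
clock 3: out=1, reg = 0x54EF45
clock 4: out=1, reg = 0x2A77A2
clock 5: out=0, reg = 0x953BD1
clock 6: out=1, reg = 0x4A9DE8
clock 7: out=0, reg = 0xA54EF4
clock 8: out=0, reg = 0xD2A77A
clock 9: out=0, reg = 0xE953BD
clock 10: out=1, reg = 0xF4A9DE
clock 11: out=0, reg = 0xFA54EF

0xFA54EF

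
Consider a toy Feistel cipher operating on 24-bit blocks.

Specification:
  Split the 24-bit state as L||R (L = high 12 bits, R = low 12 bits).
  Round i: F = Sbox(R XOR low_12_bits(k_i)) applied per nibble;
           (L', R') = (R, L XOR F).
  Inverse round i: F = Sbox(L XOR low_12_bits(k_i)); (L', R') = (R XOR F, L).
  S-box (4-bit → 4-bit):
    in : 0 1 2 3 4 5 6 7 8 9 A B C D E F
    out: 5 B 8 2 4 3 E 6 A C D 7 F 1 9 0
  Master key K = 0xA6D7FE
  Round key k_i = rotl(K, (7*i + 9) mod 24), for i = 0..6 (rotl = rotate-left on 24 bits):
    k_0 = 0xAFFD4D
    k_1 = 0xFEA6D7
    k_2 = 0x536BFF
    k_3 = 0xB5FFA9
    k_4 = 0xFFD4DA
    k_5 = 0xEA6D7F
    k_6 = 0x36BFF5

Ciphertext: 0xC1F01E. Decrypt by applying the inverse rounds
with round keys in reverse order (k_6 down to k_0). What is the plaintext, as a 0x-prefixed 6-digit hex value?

0x7B89D5

s_0 = ciphertext = 0xC1F01E
s_1 = InvRound(s_0, k_6) = 0x283C1F
s_2 = InvRound(s_1, k_5) = 0xC10283
s_3 = InvRound(s_2, k_4) = 0x87EC10
s_4 = InvRound(s_3, k_3) = 0xA0687E
s_5 = InvRound(s_4, k_2) = 0x372A06
s_6 = InvRound(s_5, k_1) = 0x9D5372
s_7 = InvRound(s_6, k_0) = 0x7B89D5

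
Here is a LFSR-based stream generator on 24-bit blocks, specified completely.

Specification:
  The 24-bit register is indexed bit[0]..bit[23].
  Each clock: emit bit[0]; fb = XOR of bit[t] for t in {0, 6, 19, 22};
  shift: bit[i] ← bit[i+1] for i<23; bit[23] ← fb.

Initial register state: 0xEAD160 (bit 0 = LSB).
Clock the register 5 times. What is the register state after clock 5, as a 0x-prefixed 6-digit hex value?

reg_0 = 0xEAD160
clock 1: out=0, reg = 0xF568B0
clock 2: out=0, reg = 0xFAB458
clock 3: out=0, reg = 0xFD5A2C
clock 4: out=0, reg = 0x7EAD16
clock 5: out=0, reg = 0x3F568B

0x3F568B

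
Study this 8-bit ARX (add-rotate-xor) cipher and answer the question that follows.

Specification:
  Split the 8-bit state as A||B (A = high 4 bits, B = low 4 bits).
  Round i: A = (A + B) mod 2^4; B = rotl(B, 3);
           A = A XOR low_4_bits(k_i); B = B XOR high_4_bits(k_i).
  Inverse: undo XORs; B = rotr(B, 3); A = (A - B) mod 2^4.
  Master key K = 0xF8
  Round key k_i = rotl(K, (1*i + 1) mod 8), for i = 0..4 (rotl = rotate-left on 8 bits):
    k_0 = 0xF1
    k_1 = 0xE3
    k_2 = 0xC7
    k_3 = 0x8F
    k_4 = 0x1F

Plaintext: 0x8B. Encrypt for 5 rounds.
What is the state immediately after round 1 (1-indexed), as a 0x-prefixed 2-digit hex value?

s_0 = plaintext = 0x8B
s_1 = Round(s_0, k_0) = 0x22
s_2 = Round(s_1, k_1) = 0x7F
s_3 = Round(s_2, k_2) = 0x13
s_4 = Round(s_3, k_3) = 0xB1
s_5 = Round(s_4, k_4) = 0x39

0x22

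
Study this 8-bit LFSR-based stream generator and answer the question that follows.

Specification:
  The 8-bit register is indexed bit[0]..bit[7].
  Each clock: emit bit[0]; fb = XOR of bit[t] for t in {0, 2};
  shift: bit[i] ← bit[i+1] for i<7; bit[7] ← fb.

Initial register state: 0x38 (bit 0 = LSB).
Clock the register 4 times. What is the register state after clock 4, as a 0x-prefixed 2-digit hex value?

0x63

reg_0 = 0x38
clock 1: out=0, reg = 0x1C
clock 2: out=0, reg = 0x8E
clock 3: out=0, reg = 0xC7
clock 4: out=1, reg = 0x63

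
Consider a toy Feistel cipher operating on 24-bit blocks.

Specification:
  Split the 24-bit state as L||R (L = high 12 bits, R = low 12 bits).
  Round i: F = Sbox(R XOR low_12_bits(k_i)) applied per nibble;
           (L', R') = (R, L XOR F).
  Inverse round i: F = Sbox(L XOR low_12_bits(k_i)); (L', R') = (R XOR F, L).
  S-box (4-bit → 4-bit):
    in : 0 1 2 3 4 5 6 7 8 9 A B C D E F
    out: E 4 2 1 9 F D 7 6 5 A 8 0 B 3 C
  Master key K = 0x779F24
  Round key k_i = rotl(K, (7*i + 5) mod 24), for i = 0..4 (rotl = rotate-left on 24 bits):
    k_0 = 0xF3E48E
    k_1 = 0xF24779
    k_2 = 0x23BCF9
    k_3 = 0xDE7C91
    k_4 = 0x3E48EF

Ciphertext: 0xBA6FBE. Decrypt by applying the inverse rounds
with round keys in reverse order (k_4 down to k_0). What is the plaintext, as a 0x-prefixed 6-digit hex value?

s_0 = ciphertext = 0xBA6FBE
s_1 = InvRound(s_0, k_4) = 0xE2BBA6
s_2 = InvRound(s_1, k_3) = 0x92CE2B
s_3 = InvRound(s_2, k_2) = 0x19492C
s_4 = InvRound(s_3, k_1) = 0x417194
s_5 = InvRound(s_4, k_0) = 0xFC1417

0xFC1417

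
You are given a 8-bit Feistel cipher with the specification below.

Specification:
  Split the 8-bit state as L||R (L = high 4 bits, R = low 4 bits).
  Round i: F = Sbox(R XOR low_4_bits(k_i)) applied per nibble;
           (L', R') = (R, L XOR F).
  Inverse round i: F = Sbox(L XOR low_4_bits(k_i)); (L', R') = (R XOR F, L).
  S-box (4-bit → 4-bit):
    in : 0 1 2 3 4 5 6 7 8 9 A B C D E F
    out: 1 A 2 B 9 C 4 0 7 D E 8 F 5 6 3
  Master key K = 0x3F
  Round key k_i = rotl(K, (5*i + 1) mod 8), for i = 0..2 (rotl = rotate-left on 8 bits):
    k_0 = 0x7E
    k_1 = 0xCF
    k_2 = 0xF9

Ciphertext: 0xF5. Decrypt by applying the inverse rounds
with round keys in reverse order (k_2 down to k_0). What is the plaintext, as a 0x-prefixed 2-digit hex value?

0x19

s_0 = ciphertext = 0xF5
s_1 = InvRound(s_0, k_2) = 0x1F
s_2 = InvRound(s_1, k_1) = 0x91
s_3 = InvRound(s_2, k_0) = 0x19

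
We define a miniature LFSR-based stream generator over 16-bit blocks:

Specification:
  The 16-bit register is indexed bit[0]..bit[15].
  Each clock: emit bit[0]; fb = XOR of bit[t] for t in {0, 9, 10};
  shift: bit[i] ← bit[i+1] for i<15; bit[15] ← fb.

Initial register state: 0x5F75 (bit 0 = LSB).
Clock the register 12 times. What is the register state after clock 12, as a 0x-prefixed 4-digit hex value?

reg_0 = 0x5F75
clock 1: out=1, reg = 0xAFBA
clock 2: out=0, reg = 0x57DD
clock 3: out=1, reg = 0xABEE
clock 4: out=0, reg = 0xD5F7
clock 5: out=1, reg = 0x6AFB
clock 6: out=1, reg = 0x357D
clock 7: out=1, reg = 0x1ABE
clock 8: out=0, reg = 0x8D5F
clock 9: out=1, reg = 0x46AF
clock 10: out=1, reg = 0xA357
clock 11: out=1, reg = 0x51AB
clock 12: out=1, reg = 0xA8D5

0xA8D5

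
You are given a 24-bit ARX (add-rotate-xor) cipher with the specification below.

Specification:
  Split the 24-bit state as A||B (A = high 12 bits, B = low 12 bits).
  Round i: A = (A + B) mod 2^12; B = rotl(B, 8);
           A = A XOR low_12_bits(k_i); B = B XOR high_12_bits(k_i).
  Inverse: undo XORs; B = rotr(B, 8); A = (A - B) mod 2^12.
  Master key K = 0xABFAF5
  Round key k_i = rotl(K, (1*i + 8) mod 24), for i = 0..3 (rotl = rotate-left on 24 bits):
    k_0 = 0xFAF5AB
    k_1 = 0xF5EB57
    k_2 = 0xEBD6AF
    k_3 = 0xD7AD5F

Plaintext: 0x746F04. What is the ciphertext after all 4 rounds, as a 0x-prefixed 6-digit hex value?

0x43FE21

s_0 = plaintext = 0x746F04
s_1 = Round(s_0, k_0) = 0x3E1B5F
s_2 = Round(s_1, k_1) = 0x4170EB
s_3 = Round(s_2, k_2) = 0x3AD5B3
s_4 = Round(s_3, k_3) = 0x43FE21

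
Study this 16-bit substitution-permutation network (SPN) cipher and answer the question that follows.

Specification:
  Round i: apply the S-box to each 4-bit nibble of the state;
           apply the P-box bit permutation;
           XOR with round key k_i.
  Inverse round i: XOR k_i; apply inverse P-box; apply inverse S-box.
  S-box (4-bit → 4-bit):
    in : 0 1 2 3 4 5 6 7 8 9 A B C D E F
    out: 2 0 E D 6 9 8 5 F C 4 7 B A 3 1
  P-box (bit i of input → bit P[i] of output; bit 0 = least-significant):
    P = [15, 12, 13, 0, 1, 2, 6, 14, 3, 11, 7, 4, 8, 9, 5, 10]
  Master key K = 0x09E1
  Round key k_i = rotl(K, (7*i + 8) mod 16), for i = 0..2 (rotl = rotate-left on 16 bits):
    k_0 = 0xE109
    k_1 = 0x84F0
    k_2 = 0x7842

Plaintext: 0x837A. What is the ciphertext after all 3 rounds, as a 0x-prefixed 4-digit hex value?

0xDEFD

s_0 = plaintext = 0x837A
s_1 = Round(s_0, k_0) = 0xC6F3
s_2 = Round(s_1, k_1) = 0x23E3
s_3 = Round(s_2, k_2) = 0xDEFD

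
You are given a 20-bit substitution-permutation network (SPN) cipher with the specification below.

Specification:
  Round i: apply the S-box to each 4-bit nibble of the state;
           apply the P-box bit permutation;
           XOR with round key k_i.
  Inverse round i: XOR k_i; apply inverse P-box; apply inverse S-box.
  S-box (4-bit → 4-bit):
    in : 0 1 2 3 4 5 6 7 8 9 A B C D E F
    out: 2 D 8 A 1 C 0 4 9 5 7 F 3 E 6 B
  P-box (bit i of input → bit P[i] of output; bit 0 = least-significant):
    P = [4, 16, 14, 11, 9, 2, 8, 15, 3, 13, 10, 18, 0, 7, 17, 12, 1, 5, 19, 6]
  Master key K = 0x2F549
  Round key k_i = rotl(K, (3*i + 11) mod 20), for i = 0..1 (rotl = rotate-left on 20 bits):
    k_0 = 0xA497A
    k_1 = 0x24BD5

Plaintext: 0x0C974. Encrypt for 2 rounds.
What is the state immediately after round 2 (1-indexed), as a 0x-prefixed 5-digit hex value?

0xB61FA

s_0 = plaintext = 0x0C974
s_1 = Round(s_0, k_0) = 0xA4CC3
s_2 = Round(s_1, k_1) = 0xB61FA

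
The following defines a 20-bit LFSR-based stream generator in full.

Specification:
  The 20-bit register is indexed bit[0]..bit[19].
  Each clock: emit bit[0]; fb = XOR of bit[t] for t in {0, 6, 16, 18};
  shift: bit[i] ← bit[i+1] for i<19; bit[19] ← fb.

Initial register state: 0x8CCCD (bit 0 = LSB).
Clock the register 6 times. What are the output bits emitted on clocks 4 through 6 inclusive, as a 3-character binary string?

100

reg_0 = 0x8CCCD
clock 1: out=1, reg = 0x46666
clock 2: out=0, reg = 0x23333
clock 3: out=1, reg = 0x91999
clock 4: out=1, reg = 0x48CCC
clock 5: out=0, reg = 0x24666
clock 6: out=0, reg = 0x92333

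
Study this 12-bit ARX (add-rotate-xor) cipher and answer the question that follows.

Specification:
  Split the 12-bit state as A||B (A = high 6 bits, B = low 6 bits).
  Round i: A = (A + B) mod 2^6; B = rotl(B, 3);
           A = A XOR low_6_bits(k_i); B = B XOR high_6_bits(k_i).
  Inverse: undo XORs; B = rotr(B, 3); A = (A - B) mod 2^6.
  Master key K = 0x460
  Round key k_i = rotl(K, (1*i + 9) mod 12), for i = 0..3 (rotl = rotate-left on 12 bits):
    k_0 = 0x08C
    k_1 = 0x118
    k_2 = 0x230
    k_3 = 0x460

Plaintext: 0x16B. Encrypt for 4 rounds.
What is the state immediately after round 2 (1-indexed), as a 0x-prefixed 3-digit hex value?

0x0FF

s_0 = plaintext = 0x16B
s_1 = Round(s_0, k_0) = 0xF1F
s_2 = Round(s_1, k_1) = 0x0FF
s_3 = Round(s_2, k_2) = 0xCB7
s_4 = Round(s_3, k_3) = 0x26F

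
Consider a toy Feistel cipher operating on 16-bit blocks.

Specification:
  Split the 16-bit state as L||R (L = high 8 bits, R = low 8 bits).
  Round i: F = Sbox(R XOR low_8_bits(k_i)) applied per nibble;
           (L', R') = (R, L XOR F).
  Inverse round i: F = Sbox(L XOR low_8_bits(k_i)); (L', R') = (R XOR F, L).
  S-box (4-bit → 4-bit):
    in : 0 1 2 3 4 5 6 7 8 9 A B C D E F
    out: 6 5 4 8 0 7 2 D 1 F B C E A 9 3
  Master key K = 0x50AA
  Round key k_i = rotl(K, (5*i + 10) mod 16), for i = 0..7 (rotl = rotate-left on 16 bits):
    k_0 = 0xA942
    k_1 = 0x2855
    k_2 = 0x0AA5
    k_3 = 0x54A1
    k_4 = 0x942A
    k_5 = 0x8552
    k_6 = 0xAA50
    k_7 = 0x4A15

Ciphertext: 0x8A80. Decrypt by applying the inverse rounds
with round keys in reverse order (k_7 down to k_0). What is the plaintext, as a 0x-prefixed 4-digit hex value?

s_0 = ciphertext = 0x8A80
s_1 = InvRound(s_0, k_7) = 0x738A
s_2 = InvRound(s_1, k_6) = 0xC273
s_3 = InvRound(s_2, k_5) = 0x85C2
s_4 = InvRound(s_3, k_4) = 0x7185
s_5 = InvRound(s_4, k_3) = 0x2371
s_6 = InvRound(s_5, k_2) = 0x6323
s_7 = InvRound(s_6, k_1) = 0xA163
s_8 = InvRound(s_7, k_0) = 0xFBA1

0xFBA1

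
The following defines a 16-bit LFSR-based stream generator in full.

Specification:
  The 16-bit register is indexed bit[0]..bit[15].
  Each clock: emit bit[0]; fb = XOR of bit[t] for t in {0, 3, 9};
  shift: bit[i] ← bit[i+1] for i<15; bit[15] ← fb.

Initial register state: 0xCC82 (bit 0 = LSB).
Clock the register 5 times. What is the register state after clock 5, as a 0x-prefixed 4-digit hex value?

0xA664

reg_0 = 0xCC82
clock 1: out=0, reg = 0x6641
clock 2: out=1, reg = 0x3320
clock 3: out=0, reg = 0x9990
clock 4: out=0, reg = 0x4CC8
clock 5: out=0, reg = 0xA664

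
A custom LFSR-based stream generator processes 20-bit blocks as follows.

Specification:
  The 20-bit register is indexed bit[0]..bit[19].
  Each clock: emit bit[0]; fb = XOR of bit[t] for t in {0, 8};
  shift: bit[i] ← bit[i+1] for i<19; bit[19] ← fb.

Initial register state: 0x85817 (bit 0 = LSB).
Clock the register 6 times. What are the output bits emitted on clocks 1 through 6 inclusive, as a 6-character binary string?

111010

reg_0 = 0x85817
clock 1: out=1, reg = 0xC2C0B
clock 2: out=1, reg = 0xE1605
clock 3: out=1, reg = 0xF0B02
clock 4: out=0, reg = 0xF8581
clock 5: out=1, reg = 0x7C2C0
clock 6: out=0, reg = 0x3E160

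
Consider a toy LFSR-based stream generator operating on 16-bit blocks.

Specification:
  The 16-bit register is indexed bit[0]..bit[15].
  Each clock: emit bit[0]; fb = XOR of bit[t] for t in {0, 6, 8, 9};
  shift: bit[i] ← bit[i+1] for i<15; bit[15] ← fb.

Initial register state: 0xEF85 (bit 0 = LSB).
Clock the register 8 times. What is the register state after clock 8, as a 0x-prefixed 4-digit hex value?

0x23EF

reg_0 = 0xEF85
clock 1: out=1, reg = 0xF7C2
clock 2: out=0, reg = 0xFBE1
clock 3: out=1, reg = 0x7DF0
clock 4: out=0, reg = 0x3EF8
clock 5: out=0, reg = 0x1F7C
clock 6: out=0, reg = 0x8FBE
clock 7: out=0, reg = 0x47DF
clock 8: out=1, reg = 0x23EF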